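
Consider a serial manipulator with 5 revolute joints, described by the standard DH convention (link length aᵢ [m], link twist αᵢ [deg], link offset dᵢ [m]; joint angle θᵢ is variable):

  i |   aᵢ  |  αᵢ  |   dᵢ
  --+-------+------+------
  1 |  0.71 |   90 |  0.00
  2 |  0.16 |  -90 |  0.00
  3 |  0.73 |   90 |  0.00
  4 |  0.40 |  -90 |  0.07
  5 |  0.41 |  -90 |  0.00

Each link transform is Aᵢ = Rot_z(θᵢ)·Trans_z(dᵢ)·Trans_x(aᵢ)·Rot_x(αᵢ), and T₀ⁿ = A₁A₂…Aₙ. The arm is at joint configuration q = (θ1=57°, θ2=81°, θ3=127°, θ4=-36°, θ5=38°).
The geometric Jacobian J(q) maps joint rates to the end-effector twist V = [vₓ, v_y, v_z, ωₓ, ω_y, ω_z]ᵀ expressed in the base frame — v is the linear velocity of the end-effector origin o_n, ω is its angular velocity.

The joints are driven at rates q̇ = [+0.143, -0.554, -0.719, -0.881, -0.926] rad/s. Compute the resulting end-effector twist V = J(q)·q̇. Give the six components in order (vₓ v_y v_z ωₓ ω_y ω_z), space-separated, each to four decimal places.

-0.5991 0.6381 0.7467 1.1023 0.9430 -0.4581

o_n = [-0.2396, 1.3578, -0.8340]
J₁: ẑ×o_n = [-1.3578, -0.2396, 0.0000], ω = ẑ
J2: z=[0.8387, -0.5446, 0.0000] o=[0.3867, 0.5955, 0.0000] → [0.4542, 0.6994, 0.2982, 0.8387, -0.5446, 0.0000]
J3: z=[-0.5379, -0.8283, 0.1564] o=[0.4003, 0.6164, 0.1580] → [0.7058, -0.6337, -0.9288, -0.5379, -0.8283, 0.1564]
J4: z=[-0.4367, 0.4326, 0.7888] o=[-0.1261, 0.8763, -0.2759] → [-0.6212, -0.3333, -0.1611, -0.4367, 0.4326, 0.7888]
J5: z=[-0.8590, -0.4609, -0.2228] o=[-0.2635, 1.2166, -0.4498] → [0.2085, -0.3354, -0.1103, -0.8590, -0.4609, -0.2228]
V = J·q̇ = [-0.5991, 0.6381, 0.7467, 1.1023, 0.9430, -0.4581]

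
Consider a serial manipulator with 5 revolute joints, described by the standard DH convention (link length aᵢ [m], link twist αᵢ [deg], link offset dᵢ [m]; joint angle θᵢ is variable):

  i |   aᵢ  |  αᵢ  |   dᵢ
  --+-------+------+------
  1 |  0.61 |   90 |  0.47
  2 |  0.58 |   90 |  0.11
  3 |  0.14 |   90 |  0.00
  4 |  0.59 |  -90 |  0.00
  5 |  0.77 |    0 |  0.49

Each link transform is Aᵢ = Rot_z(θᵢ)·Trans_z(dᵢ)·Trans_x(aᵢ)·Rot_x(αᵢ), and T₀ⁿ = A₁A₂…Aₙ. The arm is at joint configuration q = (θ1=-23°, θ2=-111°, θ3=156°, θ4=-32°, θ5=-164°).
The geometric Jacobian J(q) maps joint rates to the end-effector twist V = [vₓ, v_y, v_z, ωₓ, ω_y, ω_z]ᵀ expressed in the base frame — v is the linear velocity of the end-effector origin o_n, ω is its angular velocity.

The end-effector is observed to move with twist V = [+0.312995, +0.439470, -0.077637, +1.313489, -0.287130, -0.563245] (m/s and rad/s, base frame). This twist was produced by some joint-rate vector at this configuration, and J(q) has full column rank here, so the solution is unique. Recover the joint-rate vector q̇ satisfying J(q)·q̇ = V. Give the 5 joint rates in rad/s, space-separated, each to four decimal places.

0.3120 0.2040 -0.7500 -0.2740 -0.9400

o_n = [-0.1637, -0.3810, 0.2576]
J₁: ẑ×o_n = [0.3810, -0.1637, 0.0000], ω = ẑ
J2: z=[-0.3907, -0.9205, 0.0000] o=[0.5615, -0.2383, 0.4700] → [0.1955, -0.0830, -0.6119, -0.3907, -0.9205, 0.0000]
J3: z=[-0.8594, 0.3648, 0.3584] o=[0.3272, -0.2584, -0.0715] → [0.1640, 0.1069, 0.2844, -0.8594, 0.3648, 0.3584]
J4: z=[-0.4911, -0.7840, -0.3797] o=[0.3471, -0.3287, 0.0479] → [-0.1842, 0.2970, -0.3749, -0.4911, -0.7840, -0.3797]
J5: z=[-0.6533, 0.0432, 0.7559] o=[0.6871, -0.6941, 0.3626] → [-0.2412, -0.7117, -0.1679, -0.6533, 0.0432, 0.7559]
q̇ = J⁺·V = [0.3120, 0.2040, -0.7500, -0.2740, -0.9400]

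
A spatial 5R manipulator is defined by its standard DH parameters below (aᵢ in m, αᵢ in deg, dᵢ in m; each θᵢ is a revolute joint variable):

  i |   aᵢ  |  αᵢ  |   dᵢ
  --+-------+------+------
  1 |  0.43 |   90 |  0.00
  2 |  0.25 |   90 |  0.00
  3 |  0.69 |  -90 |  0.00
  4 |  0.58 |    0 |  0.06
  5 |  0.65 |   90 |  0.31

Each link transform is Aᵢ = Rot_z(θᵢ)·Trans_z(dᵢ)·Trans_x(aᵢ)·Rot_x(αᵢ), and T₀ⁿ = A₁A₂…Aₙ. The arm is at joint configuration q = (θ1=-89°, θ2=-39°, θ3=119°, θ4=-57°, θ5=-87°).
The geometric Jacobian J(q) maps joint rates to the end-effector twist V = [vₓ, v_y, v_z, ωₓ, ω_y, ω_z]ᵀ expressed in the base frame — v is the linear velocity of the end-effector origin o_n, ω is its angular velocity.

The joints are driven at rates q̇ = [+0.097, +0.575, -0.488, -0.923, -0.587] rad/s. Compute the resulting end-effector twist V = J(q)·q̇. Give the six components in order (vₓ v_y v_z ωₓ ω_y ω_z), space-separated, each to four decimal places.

0.6104 -1.0840 -0.4475 -1.2836 -1.3561 -0.3549

o_n = [-0.2466, 0.3504, -0.4822]
J₁: ẑ×o_n = [-0.3504, -0.2466, 0.0000], ω = ẑ
J2: z=[-0.9998, -0.0175, 0.0000] o=[0.0075, -0.4299, 0.0000] → [0.0084, -0.4821, -0.7846, -0.9998, -0.0175, 0.0000]
J3: z=[-0.0110, 0.6292, -0.7771] o=[0.0109, -0.6242, -0.1573] → [0.5530, 0.1966, 0.1513, -0.0110, 0.6292, -0.7771]
J4: z=[0.4729, 0.6881, 0.5504] o=[-0.5970, -0.3748, 0.0532] → [-0.7675, 0.4460, 0.1018, 0.4729, 0.6881, 0.5504]
J5: z=[0.4729, 0.6881, 0.5504] o=[-0.8523, 0.0867, -0.1954] → [-0.3424, 0.4690, -0.2921, 0.4729, 0.6881, 0.5504]
V = J·q̇ = [0.6104, -1.0840, -0.4475, -1.2836, -1.3561, -0.3549]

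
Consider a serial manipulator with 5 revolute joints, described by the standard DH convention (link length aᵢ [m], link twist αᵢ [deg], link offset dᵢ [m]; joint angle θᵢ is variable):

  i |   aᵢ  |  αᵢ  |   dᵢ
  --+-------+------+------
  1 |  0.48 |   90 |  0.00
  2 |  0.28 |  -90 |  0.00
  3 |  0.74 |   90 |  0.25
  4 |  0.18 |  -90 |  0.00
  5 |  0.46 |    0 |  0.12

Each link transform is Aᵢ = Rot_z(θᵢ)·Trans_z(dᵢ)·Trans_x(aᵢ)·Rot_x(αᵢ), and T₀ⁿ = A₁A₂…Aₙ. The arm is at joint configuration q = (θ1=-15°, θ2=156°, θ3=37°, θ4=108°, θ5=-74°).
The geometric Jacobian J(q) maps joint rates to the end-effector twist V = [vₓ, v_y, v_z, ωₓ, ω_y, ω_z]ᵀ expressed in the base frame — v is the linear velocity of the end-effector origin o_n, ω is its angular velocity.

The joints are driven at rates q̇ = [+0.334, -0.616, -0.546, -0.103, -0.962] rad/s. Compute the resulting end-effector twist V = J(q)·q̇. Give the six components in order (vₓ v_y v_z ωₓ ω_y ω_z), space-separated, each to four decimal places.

-0.1890 -0.5536 1.0960 -0.1691 1.3382 0.8332

o_n = [-0.5995, 0.1259, -0.0664]
J₁: ẑ×o_n = [-0.1259, -0.5995, 0.0000], ω = ẑ
J2: z=[-0.2588, -0.9659, 0.0000] o=[0.4636, -0.1242, 0.0000] → [0.0642, -0.0172, -1.0916, -0.2588, -0.9659, 0.0000]
J3: z=[-0.3929, 0.1053, -0.9135] o=[0.2166, -0.0580, 0.1139] → [0.1491, 0.6747, 0.0136, -0.3929, 0.1053, -0.9135]
J4: z=[-0.7378, -0.6291, 0.2448] o=[-0.2879, 0.5382, 0.1259] → [0.2219, -0.2181, 0.1081, -0.7378, -0.6291, 0.2448]
J5: z=[0.6435, -0.7650, -0.0266] o=[-0.3246, 0.5134, -0.0486] → [0.0033, 0.0188, -0.4596, 0.6435, -0.7650, -0.0266]
V = J·q̇ = [-0.1890, -0.5536, 1.0960, -0.1691, 1.3382, 0.8332]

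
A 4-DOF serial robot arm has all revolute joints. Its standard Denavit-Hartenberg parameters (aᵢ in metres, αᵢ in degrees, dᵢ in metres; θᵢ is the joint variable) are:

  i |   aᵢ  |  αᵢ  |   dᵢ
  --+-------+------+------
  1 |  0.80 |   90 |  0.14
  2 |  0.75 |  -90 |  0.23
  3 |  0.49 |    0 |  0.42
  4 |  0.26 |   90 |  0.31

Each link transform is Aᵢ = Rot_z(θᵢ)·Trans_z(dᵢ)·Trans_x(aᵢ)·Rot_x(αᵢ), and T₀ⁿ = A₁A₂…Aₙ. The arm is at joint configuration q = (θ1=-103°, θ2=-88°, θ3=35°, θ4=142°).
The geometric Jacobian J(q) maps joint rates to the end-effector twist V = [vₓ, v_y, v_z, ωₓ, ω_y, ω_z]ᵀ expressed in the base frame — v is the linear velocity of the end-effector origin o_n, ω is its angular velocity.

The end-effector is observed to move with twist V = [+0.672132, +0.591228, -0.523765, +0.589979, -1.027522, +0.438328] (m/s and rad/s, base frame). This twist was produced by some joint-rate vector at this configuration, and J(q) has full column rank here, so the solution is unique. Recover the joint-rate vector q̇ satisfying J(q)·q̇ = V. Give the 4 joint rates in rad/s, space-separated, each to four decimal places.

o_n = [-0.2881, -1.5352, -0.7257]
J₁: ẑ×o_n = [1.5352, -0.2881, 0.0000], ω = ẑ
J2: z=[-0.9744, 0.2250, 0.0000] o=[-0.1800, -0.7795, 0.1400] → [-0.1947, -0.8435, 0.7607, -0.9744, 0.2250, 0.0000]
J3: z=[-0.2248, -0.9738, 0.0349] o=[-0.4100, -0.7533, -0.6095] → [0.1404, -0.0219, 0.2945, -0.2248, -0.9738, 0.0349]
J4: z=[-0.2248, -0.9738, 0.0349] o=[-0.2337, -1.2391, -0.9960] → [-0.2529, 0.0589, 0.0136, -0.2248, -0.9738, 0.0349]
q̇ = J⁺·V = [0.4080, -0.8060, 0.2760, 0.5930]

0.4080 -0.8060 0.2760 0.5930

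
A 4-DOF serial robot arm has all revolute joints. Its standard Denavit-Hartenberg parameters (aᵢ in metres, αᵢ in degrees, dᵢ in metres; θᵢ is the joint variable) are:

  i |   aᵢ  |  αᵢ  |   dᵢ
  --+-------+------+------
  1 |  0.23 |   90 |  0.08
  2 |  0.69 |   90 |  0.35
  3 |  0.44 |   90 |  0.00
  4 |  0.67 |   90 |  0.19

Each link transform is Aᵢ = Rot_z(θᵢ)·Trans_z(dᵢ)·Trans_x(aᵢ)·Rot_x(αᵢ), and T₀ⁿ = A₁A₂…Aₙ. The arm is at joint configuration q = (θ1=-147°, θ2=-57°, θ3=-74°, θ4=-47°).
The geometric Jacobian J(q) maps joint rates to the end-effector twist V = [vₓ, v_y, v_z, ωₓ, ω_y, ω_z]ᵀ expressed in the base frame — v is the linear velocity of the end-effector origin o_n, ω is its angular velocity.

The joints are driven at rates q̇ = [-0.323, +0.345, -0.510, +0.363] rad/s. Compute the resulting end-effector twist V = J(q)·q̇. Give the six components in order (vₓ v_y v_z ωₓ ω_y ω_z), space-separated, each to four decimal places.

o_n = [-0.5747, -1.0464, -0.2860]
J₁: ẑ×o_n = [1.0464, -0.5747, 0.0000], ω = ẑ
J2: z=[-0.5446, 0.8387, 0.0000] o=[-0.1929, -0.1253, 0.0800] → [-0.3069, -0.1993, 0.8219, -0.5446, 0.8387, 0.0000]
J3: z=[0.7034, 0.4568, -0.5446] o=[-0.6987, -0.0364, -0.4987] → [-0.4529, -0.2171, -0.7670, 0.7034, 0.4568, -0.5446]
J4: z=[0.5892, 0.0540, 0.8062] o=[-0.5237, -0.4271, -0.6004] → [0.5162, -0.2264, -0.3621, 0.5892, 0.0540, 0.8062]
V = J·q̇ = [-0.0255, 0.1454, 0.5433, -0.3327, 0.0760, 0.2474]

-0.0255 0.1454 0.5433 -0.3327 0.0760 0.2474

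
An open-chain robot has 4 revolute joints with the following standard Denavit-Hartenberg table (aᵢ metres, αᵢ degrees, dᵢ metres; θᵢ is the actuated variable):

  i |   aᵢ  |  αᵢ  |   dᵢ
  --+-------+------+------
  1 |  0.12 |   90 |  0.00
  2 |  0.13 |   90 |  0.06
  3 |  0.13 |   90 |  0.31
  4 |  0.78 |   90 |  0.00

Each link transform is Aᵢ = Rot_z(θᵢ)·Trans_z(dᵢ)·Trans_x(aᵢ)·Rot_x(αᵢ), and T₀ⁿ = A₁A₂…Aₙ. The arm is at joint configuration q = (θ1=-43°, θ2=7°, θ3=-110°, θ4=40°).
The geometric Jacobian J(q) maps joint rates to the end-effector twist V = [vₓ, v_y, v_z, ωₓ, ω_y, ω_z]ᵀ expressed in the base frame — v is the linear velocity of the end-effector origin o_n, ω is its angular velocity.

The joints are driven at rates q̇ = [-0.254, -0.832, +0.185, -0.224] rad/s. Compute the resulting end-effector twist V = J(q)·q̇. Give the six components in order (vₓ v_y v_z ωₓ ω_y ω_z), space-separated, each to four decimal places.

o_n = [0.4991, 0.3873, -0.8198]
J₁: ẑ×o_n = [-0.3873, 0.4991, 0.0000], ω = ẑ
J2: z=[-0.6820, -0.7314, 0.0000] o=[0.0878, -0.0818, 0.0000] → [0.5996, -0.5591, -0.0191, -0.6820, -0.7314, 0.0000]
J3: z=[0.0891, -0.0831, -0.9925] o=[0.1412, -0.2137, 0.0158] → [0.6660, -0.2808, 0.0833, 0.0891, -0.0831, -0.9925]
J4: z=[-0.9154, 0.3860, -0.1145] o=[0.2199, -0.1200, -0.2973] → [-0.1436, -0.5103, -0.5722, -0.9154, 0.3860, -0.1145]
V = J·q̇ = [-0.2451, 0.4008, 0.1594, 0.7890, 0.5067, -0.4120]

-0.2451 0.4008 0.1594 0.7890 0.5067 -0.4120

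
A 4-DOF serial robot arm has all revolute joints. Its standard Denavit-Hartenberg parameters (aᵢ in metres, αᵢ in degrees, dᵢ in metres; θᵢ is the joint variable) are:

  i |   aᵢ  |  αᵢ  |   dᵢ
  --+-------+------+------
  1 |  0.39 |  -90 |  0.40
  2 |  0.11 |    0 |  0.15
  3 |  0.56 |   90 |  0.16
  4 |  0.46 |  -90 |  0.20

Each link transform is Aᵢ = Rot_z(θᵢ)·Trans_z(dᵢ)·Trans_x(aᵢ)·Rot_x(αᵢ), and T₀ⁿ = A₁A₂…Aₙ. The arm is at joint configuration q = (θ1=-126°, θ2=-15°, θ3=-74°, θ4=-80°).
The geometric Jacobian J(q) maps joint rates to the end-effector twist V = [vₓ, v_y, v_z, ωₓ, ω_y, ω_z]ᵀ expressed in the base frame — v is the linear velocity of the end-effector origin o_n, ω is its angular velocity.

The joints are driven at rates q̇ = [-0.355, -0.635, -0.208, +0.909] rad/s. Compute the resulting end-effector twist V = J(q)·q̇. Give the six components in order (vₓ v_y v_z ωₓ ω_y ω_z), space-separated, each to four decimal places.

o_n = [-0.2964, -0.1647, 1.0717]
J₁: ẑ×o_n = [0.1647, -0.2964, 0.0000], ω = ẑ
J2: z=[0.8090, -0.5878, 0.0000] o=[-0.2292, -0.3155, 0.4000] → [-0.3948, -0.5435, 0.0826, 0.8090, -0.5878, 0.0000]
J3: z=[0.8090, -0.5878, 0.0000] o=[-0.1703, -0.4896, 0.4285] → [-0.3781, -0.5204, 0.1888, 0.8090, -0.5878, 0.0000]
J4: z=[0.5877, 0.8089, 0.0175] o=[-0.0466, -0.5916, 0.9884] → [0.0600, -0.0533, 0.4529, 0.5877, 0.8089, 0.0175]
V = J·q̇ = [0.3254, 0.5101, 0.3200, -0.1478, 1.2308, -0.3391]

0.3254 0.5101 0.3200 -0.1478 1.2308 -0.3391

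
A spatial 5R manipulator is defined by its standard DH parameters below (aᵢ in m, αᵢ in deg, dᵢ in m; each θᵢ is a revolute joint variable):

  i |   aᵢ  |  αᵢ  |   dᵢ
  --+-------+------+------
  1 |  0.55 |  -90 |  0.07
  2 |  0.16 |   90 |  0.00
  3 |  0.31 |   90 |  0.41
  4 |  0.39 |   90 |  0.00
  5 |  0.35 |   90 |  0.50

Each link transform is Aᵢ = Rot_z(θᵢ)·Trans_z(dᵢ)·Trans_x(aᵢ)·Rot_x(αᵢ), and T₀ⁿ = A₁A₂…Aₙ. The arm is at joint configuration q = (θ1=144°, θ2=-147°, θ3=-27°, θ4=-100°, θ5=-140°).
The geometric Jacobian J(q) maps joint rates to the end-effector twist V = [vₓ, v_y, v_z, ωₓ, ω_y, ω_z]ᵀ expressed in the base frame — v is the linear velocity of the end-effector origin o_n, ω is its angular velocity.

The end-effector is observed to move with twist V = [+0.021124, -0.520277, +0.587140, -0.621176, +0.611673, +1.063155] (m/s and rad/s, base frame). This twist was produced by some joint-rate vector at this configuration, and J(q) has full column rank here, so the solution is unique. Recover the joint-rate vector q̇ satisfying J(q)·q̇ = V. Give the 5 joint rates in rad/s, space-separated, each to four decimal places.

0.9610 0.3080 -0.6250 0.6930 0.4020

o_n = [-0.3963, -0.0741, -0.2020]
J₁: ẑ×o_n = [0.0741, -0.3963, 0.0000], ω = ẑ
J2: z=[-0.5878, -0.8090, 0.0000] o=[-0.4450, 0.3233, 0.0700] → [0.2201, -0.1599, 0.2729, -0.5878, -0.8090, 0.0000]
J3: z=[0.4406, -0.3201, -0.8387] o=[-0.3364, 0.2444, 0.1571] → [-0.1521, 0.2085, -0.1595, 0.4406, -0.3201, -0.8387]
J4: z=[0.2157, 0.9446, -0.2473] o=[0.1144, 0.0909, -0.0363] → [-0.1974, 0.1620, 0.4468, 0.2157, 0.9446, -0.2473]
J5: z=[-0.7816, 0.0153, -0.6235] o=[-0.1139, 0.2187, 0.2530] → [-0.1895, -0.1795, 0.2332, -0.7816, 0.0153, -0.6235]
q̇ = J⁺·V = [0.9610, 0.3080, -0.6250, 0.6930, 0.4020]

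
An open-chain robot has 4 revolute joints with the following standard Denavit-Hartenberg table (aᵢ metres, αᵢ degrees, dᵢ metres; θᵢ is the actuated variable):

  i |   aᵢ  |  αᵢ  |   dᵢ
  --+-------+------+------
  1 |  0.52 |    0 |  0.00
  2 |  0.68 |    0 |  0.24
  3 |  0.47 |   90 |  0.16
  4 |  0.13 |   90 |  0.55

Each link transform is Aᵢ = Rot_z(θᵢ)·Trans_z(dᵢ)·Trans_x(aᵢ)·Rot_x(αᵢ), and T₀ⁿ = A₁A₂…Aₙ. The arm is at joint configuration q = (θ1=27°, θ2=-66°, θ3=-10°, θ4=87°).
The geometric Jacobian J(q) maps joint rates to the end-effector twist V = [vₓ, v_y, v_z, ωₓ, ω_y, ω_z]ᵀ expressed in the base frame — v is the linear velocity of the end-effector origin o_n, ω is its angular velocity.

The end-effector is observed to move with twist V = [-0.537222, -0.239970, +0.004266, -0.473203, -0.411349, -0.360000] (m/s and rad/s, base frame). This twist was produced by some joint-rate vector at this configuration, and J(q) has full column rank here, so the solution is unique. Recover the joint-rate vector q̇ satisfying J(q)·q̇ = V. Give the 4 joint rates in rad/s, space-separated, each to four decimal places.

-0.0810 -0.4880 0.2090 0.6270

o_n = [0.8895, -0.9125, 0.5298]
J₁: ẑ×o_n = [0.9125, 0.8895, -0.0000], ω = ẑ
J2: z=[0.0000, 0.0000, 1.0000] o=[0.4633, 0.2361, 0.0000] → [1.1486, 0.4262, -0.0000, 0.0000, 0.0000, 1.0000]
J3: z=[0.0000, 0.0000, 1.0000] o=[0.9918, -0.1919, 0.2400] → [0.7207, -0.1023, 0.0000, 0.0000, 0.0000, 1.0000]
J4: z=[-0.7547, -0.6561, 0.0000] o=[1.3001, -0.5466, 0.4000] → [-0.0852, 0.0980, 0.0068, -0.7547, -0.6561, 0.0000]
q̇ = J⁺·V = [-0.0810, -0.4880, 0.2090, 0.6270]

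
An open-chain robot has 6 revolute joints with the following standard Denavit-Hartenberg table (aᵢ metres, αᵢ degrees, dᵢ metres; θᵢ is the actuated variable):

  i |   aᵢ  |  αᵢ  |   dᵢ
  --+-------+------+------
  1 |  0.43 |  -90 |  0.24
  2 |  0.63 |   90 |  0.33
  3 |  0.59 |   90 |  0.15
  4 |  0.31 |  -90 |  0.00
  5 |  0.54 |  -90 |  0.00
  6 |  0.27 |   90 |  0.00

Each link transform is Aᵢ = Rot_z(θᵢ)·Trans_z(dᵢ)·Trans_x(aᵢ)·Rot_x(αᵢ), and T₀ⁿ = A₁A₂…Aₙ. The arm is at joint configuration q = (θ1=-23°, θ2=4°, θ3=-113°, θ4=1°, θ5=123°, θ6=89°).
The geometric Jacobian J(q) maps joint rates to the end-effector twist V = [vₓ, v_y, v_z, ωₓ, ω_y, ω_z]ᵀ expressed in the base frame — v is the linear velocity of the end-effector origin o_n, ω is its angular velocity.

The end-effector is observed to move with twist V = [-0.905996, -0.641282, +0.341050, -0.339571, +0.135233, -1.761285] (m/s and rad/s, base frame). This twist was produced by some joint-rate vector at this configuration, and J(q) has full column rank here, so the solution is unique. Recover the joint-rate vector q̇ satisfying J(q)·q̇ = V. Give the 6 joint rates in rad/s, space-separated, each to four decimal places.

o_n = [0.9751, -0.8574, 0.0639]
J₁: ẑ×o_n = [0.8574, 0.9751, -0.0000], ω = ẑ
J2: z=[0.3907, 0.9205, 0.0000] o=[0.3958, -0.1680, 0.2400] → [-0.1621, 0.0688, -0.8026, 0.3907, 0.9205, 0.0000]
J3: z=[0.0642, -0.0273, 0.9976] o=[1.1033, -0.1098, 0.1961] → [0.7493, -0.1193, -0.0515, 0.0642, -0.0273, 0.9976]
J4: z=[-0.6926, 0.7185, 0.0642] o=[0.6890, -0.5240, 0.3618] → [-0.1926, -0.1879, 0.0253, -0.6926, 0.7185, 0.0642]
J5: z=[0.0767, -0.0151, 0.9969] o=[0.4667, -0.7395, 0.3756] → [0.1222, 0.5308, -0.0014, 0.0767, -0.0151, 0.9969]
J6: z=[0.2243, 0.9745, -0.0025] o=[0.9913, -0.8604, 0.3334] → [-0.2626, 0.0605, 0.0164, 0.2243, 0.9745, -0.0025]
q̇ = J⁺·V = [-0.2490, -0.3650, -0.7120, 0.2210, -0.8180, 0.2880]

-0.2490 -0.3650 -0.7120 0.2210 -0.8180 0.2880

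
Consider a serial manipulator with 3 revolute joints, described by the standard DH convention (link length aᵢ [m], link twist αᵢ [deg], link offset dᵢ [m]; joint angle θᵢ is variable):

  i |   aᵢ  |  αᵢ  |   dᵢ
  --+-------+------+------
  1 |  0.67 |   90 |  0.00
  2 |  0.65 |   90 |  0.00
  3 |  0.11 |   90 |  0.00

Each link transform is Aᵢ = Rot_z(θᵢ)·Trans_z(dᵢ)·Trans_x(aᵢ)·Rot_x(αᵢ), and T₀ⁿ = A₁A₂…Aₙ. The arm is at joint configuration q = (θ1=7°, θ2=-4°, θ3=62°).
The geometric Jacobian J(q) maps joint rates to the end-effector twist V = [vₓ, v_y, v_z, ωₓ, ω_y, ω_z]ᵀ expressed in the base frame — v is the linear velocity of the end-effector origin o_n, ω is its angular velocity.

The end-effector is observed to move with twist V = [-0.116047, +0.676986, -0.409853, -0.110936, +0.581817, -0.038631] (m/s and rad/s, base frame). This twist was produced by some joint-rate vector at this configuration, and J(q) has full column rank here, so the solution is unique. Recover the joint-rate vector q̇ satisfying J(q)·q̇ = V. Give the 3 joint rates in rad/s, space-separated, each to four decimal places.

0.5220 -0.5910 0.5620

o_n = [1.3716, 0.0706, -0.0489]
J₁: ẑ×o_n = [-0.0706, 1.3716, 0.0000], ω = ẑ
J2: z=[0.1219, -0.9925, 0.0000] o=[0.6650, 0.0817, 0.0000] → [0.0486, 0.0060, 0.6999, 0.1219, -0.9925, 0.0000]
J3: z=[-0.0692, -0.0085, -0.9976] o=[1.3086, 0.1607, -0.0453] → [-0.0899, -0.0631, 0.0068, -0.0692, -0.0085, -0.9976]
q̇ = J⁺·V = [0.5220, -0.5910, 0.5620]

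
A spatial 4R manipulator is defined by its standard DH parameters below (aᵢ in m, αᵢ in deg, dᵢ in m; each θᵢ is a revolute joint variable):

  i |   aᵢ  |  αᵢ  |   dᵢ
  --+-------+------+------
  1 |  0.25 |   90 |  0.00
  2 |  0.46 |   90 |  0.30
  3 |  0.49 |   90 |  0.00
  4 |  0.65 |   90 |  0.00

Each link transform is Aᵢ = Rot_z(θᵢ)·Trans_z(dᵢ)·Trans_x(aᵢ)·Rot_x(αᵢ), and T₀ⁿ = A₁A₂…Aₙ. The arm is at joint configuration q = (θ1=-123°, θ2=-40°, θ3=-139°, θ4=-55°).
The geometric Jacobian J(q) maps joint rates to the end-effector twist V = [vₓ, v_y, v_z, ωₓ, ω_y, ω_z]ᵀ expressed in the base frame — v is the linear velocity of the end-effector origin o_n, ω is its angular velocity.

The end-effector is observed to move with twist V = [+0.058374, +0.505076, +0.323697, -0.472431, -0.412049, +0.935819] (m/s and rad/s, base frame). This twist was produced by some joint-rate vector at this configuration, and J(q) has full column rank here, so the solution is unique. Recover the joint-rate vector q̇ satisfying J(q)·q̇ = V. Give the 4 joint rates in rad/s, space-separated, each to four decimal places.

o_n = [-0.0197, -0.5188, 0.5308]
J₁: ẑ×o_n = [0.5188, -0.0197, 0.0000], ω = ẑ
J2: z=[-0.8387, 0.5446, 0.0000] o=[-0.1362, -0.2097, 0.0000] → [0.2891, 0.4451, 0.1958, -0.8387, 0.5446, 0.0000]
J3: z=[0.3501, 0.5391, -0.7660] o=[-0.5797, -0.3418, -0.2957] → [0.3100, -0.7183, -0.3639, 0.3501, 0.5391, -0.7660]
J4: z=[-0.3592, 0.8325, 0.4217] o=[-0.1558, -0.2793, -0.0580] → [0.5911, 0.2689, -0.0273, -0.3592, 0.8325, 0.4217]
q̇ = J⁺·V = [0.6950, 0.5250, -0.5720, -0.4680]

0.6950 0.5250 -0.5720 -0.4680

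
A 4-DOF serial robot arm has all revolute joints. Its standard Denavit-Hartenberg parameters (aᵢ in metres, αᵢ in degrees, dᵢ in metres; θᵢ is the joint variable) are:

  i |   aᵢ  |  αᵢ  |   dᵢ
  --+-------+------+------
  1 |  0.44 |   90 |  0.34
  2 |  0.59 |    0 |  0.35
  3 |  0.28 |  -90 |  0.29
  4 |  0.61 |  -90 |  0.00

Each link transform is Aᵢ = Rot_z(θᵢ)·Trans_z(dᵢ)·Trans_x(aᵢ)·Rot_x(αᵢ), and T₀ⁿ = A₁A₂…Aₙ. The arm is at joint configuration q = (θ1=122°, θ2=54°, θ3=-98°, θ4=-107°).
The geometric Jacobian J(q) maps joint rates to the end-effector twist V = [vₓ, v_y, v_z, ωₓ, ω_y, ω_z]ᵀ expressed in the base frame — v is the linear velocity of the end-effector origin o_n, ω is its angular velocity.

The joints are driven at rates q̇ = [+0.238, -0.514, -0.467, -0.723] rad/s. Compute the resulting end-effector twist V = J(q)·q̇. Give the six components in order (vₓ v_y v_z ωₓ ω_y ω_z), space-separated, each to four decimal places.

-0.3697 -0.0378 0.0430 -0.5658 -0.9458 -0.2821

o_n = [0.5818, 1.3775, 0.7467]
J₁: ẑ×o_n = [-1.3775, 0.5818, 0.0000], ω = ẑ
J2: z=[0.8480, 0.5299, 0.0000] o=[-0.2332, 0.3731, 0.3400] → [0.2155, -0.3449, 0.4199, 0.8480, 0.5299, 0.0000]
J3: z=[0.8480, 0.5299, 0.0000] o=[-0.1201, 0.8527, 0.8173] → [-0.0374, 0.0599, 0.0731, 0.8480, 0.5299, 0.0000]
J4: z=[-0.3681, 0.5891, 0.7193] o=[0.0191, 1.1772, 0.6228] → [-0.0711, 0.4504, -0.4052, -0.3681, 0.5891, 0.7193]
V = J·q̇ = [-0.3697, -0.0378, 0.0430, -0.5658, -0.9458, -0.2821]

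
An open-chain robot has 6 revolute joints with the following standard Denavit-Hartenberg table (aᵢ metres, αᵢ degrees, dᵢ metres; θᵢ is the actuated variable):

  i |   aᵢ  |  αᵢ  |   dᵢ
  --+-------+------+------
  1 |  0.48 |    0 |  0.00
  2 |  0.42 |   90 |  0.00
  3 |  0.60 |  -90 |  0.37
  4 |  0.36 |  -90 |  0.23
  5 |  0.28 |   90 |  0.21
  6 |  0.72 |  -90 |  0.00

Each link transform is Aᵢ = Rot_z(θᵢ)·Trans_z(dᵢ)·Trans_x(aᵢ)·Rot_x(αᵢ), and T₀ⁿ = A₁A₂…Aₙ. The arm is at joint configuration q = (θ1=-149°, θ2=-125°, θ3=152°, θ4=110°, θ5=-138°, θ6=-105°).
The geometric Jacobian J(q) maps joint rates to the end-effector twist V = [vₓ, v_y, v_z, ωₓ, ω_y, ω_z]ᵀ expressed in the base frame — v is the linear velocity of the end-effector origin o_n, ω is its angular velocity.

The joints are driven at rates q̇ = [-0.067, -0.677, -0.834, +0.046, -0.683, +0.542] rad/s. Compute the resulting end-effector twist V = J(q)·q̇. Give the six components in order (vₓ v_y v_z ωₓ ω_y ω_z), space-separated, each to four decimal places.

-0.1854 -0.0099 0.7254 -0.7605 -0.4568 -0.0694

o_n = [-0.5194, -0.8033, 0.1908]
J₁: ẑ×o_n = [0.8033, -0.5194, 0.0000], ω = ẑ
J2: z=[0.0000, 0.0000, 1.0000] o=[-0.4114, -0.2472, 0.0000] → [0.5561, -0.1080, 0.0000, 0.0000, 0.0000, 1.0000]
J3: z=[0.9976, -0.0698, 0.0000] o=[-0.3821, 0.1718, 0.0000] → [-0.0133, -0.1903, -0.9823, 0.9976, -0.0698, 0.0000]
J4: z=[-0.0327, -0.4683, -0.8829] o=[-0.0500, -0.3825, 0.2817] → [-0.3290, 0.4115, -0.2061, -0.0327, -0.4683, -0.8829]
J5: z=[0.3991, 0.8038, -0.4412] o=[-0.3874, -0.3582, 0.0208] → [-0.0597, -0.0096, -0.0715, 0.3991, 0.8038, -0.4412]
J6: z=[0.6375, 0.1026, 0.7636] o=[-0.1191, -0.3535, -0.2039] → [0.3840, -0.5573, -0.2457, 0.6375, 0.1026, 0.7636]
V = J·q̇ = [-0.1854, -0.0099, 0.7254, -0.7605, -0.4568, -0.0694]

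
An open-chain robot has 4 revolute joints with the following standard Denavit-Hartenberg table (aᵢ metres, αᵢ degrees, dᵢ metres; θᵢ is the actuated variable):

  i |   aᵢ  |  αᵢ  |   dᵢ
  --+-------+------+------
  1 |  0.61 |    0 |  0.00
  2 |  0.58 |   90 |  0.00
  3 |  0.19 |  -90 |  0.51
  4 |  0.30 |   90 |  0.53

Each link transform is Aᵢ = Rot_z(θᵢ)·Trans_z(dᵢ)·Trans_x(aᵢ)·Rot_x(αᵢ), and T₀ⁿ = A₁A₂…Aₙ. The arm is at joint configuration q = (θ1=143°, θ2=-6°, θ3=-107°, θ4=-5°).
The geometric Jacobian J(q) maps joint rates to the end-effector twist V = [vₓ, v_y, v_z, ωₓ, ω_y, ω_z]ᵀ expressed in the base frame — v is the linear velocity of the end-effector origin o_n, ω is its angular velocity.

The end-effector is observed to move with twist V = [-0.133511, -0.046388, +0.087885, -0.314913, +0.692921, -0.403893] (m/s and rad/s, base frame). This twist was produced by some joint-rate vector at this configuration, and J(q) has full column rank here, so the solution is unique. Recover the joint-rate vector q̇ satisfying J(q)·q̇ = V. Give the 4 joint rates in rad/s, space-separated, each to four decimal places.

o_n = [-0.8119, 1.4030, -0.6225]
J₁: ẑ×o_n = [-1.4030, -0.8119, 0.0000], ω = ẑ
J2: z=[0.0000, 0.0000, 1.0000] o=[-0.4872, 0.3671, 0.0000] → [-1.0359, -0.3247, 0.0000, 0.0000, 0.0000, 1.0000]
J3: z=[0.6820, 0.7314, 0.0000] o=[-0.9114, 0.7627, 0.0000] → [-0.4552, 0.4245, 0.3639, 0.6820, 0.7314, 0.0000]
J4: z=[-0.6994, 0.6522, -0.2924] o=[-0.5229, 1.0978, -0.1817] → [-0.1982, -0.2238, -0.0250, -0.6994, 0.6522, -0.2924]
q̇ = J⁺·V = [0.1380, -0.3270, 0.2920, 0.7350]

0.1380 -0.3270 0.2920 0.7350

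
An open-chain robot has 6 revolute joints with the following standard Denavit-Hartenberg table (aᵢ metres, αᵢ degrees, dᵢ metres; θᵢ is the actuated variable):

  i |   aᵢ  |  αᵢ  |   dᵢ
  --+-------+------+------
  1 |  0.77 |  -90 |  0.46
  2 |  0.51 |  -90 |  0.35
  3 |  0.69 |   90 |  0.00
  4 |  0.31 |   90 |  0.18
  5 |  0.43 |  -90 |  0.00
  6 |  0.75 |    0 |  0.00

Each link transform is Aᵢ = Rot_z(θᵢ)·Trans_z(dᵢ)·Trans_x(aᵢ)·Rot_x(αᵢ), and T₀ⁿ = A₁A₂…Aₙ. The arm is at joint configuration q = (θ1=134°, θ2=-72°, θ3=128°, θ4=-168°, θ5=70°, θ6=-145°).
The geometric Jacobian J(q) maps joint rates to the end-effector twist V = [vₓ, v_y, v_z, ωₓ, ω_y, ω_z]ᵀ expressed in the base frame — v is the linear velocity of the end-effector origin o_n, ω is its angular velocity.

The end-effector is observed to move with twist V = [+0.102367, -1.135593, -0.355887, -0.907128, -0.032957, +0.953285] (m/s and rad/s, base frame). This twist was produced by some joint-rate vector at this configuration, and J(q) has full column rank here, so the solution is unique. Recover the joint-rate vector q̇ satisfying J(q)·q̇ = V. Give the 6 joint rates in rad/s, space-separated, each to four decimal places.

o_n = [-0.8874, 0.8283, 0.6257]
J₁: ẑ×o_n = [-0.8283, -0.8874, 0.0000], ω = ẑ
J2: z=[-0.7193, -0.6947, 0.0000] o=[-0.5349, 0.5539, 0.4600] → [-0.1151, 0.1192, -0.4423, -0.7193, -0.6947, 0.0000]
J3: z=[-0.6607, 0.6841, -0.3090] o=[-0.8961, 0.4241, 0.9450] → [-0.0935, -0.2137, -0.2730, -0.6607, 0.6841, -0.3090]
J4: z=[0.2737, 0.6028, 0.7494] o=[-0.4138, 0.7074, 0.5410] → [-0.0396, -0.3781, 0.3186, 0.2737, 0.6028, 0.7494]
J5: z=[-0.7916, 0.5838, -0.1805] o=[-0.5339, 0.6473, 0.8734] → [-0.1119, -0.1322, 0.0631, -0.7916, 0.5838, -0.1805]
J6: z=[0.6070, 0.7172, -0.3422] o=[-0.5037, 0.8109, 1.2699] → [-0.4560, 0.5224, 0.2858, 0.6070, 0.7172, -0.3422]
q̇ = J⁺·V = [0.2900, 0.2170, 0.7090, 0.6960, -0.1500, -0.9750]

0.2900 0.2170 0.7090 0.6960 -0.1500 -0.9750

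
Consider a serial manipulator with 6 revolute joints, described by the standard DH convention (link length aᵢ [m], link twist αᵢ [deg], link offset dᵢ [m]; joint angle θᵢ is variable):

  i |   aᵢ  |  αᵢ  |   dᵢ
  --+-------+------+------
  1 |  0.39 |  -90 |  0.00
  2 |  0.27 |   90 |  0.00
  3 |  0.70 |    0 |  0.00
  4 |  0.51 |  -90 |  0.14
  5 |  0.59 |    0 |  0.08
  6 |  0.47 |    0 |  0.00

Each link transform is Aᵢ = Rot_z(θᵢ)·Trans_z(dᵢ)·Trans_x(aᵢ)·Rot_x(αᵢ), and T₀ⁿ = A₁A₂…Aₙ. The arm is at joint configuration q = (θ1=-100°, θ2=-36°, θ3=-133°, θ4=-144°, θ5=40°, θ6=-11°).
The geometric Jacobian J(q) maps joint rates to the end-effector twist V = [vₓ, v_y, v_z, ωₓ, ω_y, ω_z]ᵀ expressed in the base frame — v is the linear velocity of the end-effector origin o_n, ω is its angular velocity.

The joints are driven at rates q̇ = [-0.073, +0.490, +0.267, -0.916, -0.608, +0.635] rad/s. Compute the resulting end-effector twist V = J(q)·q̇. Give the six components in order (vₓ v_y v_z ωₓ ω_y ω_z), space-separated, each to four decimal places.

-0.0972 -0.5328 0.7462 0.4233 -0.4400 -0.6138

o_n = [0.7489, -0.7087, -0.4481]
J₁: ẑ×o_n = [0.7087, 0.7489, -0.0000], ω = ẑ
J2: z=[0.9848, -0.1736, 0.0000] o=[-0.0677, -0.3841, 0.0000] → [0.0778, 0.4413, -0.1779, 0.9848, -0.1736, 0.0000]
J3: z=[0.1021, 0.5789, 0.8090] o=[-0.1057, -0.5992, 0.1587] → [-0.2627, 0.7533, -0.5059, 0.1021, 0.5789, 0.8090]
J4: z=[0.1021, 0.5789, 0.8090] o=[-0.5428, -0.1299, -0.1219] → [0.2794, 1.0783, -0.8068, 0.1021, 0.5789, 0.8090]
J5: z=[0.2595, 0.7696, -0.5834] o=[-0.0387, -0.1863, 0.0279] → [-0.6711, -0.3360, -0.7417, 0.2595, 0.7696, -0.5834]
J6: z=[0.2595, 0.7696, -0.5834] o=[0.3774, -0.4661, -0.2932] → [-0.2608, -0.1766, -0.3489, 0.2595, 0.7696, -0.5834]
V = J·q̇ = [-0.0972, -0.5328, 0.7462, 0.4233, -0.4400, -0.6138]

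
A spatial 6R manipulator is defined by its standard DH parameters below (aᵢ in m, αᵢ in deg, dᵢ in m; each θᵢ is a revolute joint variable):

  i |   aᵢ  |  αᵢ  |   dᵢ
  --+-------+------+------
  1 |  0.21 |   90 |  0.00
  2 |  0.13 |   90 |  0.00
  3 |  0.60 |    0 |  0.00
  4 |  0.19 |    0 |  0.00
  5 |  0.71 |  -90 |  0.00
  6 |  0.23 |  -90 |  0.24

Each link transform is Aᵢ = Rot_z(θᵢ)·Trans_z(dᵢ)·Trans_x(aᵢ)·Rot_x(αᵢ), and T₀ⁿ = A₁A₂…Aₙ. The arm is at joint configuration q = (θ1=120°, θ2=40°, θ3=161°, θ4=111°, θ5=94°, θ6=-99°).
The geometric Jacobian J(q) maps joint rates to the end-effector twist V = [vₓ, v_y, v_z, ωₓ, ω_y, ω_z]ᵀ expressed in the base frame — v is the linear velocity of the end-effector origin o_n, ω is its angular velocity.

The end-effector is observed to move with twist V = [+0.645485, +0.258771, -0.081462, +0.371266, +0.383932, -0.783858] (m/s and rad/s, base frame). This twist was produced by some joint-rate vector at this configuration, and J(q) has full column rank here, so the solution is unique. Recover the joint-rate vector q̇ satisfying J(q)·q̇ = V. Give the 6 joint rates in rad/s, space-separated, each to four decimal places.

o_n = [0.0123, 0.6080, -0.0361]
J₁: ẑ×o_n = [-0.6080, 0.0123, 0.0000], ω = ẑ
J2: z=[0.8660, 0.5000, 0.0000] o=[-0.1050, 0.1819, 0.0000] → [-0.0181, 0.0313, 0.3104, 0.8660, 0.5000, 0.0000]
J3: z=[-0.3214, 0.5567, -0.7660] o=[-0.1548, 0.2681, 0.0836] → [0.1937, -0.1664, -0.2022, -0.3214, 0.5567, -0.7660]
J4: z=[-0.3214, 0.5567, -0.7660] o=[0.2317, -0.0106, -0.2811] → [0.6102, 0.2468, -0.0767, -0.3214, 0.5567, -0.7660]
J5: z=[-0.3214, 0.5567, -0.7660] o=[0.0647, -0.1011, -0.2768] → [0.6772, 0.1175, -0.1987, -0.3214, 0.5567, -0.7660]
J6: z=[0.9013, 0.4279, -0.0672] o=[-0.1415, 0.4044, 0.1770] → [-0.0775, 0.1818, 0.1177, 0.9013, 0.4279, -0.0672]
q̇ = J⁺·V = [-0.4750, -0.3050, -0.3730, -0.1570, 0.8610, 0.8230]

-0.4750 -0.3050 -0.3730 -0.1570 0.8610 0.8230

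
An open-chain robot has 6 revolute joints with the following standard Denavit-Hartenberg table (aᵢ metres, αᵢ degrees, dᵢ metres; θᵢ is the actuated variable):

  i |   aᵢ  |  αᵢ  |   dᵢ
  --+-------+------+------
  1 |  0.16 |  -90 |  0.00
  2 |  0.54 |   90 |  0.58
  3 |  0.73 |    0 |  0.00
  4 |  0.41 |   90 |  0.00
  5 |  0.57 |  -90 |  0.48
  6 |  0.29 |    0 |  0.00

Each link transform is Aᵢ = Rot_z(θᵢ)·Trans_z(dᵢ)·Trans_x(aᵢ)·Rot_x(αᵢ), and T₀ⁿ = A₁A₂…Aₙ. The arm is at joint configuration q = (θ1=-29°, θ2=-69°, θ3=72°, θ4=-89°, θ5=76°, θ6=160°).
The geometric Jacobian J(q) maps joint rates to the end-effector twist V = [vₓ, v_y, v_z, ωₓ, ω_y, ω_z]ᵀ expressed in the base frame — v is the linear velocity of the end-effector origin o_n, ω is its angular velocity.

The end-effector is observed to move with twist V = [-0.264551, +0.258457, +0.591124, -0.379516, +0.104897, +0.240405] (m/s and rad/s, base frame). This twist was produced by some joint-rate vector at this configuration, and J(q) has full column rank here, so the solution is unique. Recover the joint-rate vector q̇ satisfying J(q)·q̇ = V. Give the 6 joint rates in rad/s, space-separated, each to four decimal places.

o_n = [0.6267, 0.5321, 1.1445]
J₁: ẑ×o_n = [-0.5321, 0.6267, 0.0000], ω = ẑ
J2: z=[0.4848, 0.8746, 0.0000] o=[0.1399, -0.0776, 0.0000] → [1.0010, -0.5549, -0.1302, 0.4848, 0.8746, 0.0000]
J3: z=[-0.8165, 0.4526, 0.3584] o=[0.5904, 0.3359, 0.5041] → [0.2195, 0.5359, -0.1766, -0.8165, 0.4526, 0.3584]
J4: z=[-0.8165, 0.4526, 0.3584] o=[0.9977, 0.9039, 0.7147] → [0.3278, 0.2180, 0.4715, -0.8165, 0.4526, 0.3584]
J5: z=[-0.5553, -0.7856, -0.2730] o=[1.0625, 0.7310, 1.0808] → [-0.1044, 0.1543, -0.2319, -0.5553, -0.7856, -0.2730]
J6: z=[-0.3508, 0.5188, -0.7796] o=[0.3661, 0.5460, 1.2711] → [-0.0765, -0.2475, -0.1303, -0.3508, 0.5188, -0.7796]
q̇ = J⁺·V = [-0.3160, -0.7220, -0.0360, 0.6380, -0.7140, -0.1870]

-0.3160 -0.7220 -0.0360 0.6380 -0.7140 -0.1870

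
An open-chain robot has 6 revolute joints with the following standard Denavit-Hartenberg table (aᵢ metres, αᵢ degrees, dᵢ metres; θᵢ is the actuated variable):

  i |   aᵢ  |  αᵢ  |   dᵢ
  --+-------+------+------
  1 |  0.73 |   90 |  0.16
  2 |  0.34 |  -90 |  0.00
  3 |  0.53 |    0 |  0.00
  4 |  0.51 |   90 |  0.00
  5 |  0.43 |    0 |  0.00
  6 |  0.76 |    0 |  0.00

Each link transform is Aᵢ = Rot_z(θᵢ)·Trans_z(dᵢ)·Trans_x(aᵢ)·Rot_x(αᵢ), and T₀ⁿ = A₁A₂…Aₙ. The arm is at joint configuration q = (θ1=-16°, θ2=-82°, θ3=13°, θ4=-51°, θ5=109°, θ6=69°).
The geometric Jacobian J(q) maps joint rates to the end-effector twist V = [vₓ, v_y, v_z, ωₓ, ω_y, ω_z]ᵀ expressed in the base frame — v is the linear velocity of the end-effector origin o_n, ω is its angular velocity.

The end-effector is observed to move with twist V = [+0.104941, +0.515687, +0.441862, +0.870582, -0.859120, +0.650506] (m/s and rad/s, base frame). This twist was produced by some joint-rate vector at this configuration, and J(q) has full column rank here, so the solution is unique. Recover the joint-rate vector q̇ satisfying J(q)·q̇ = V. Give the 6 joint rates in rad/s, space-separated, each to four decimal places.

0.3790 0.4330 0.9820 0.1190 -0.4630 0.6570

o_n = [1.2865, 0.0046, -0.3238]
J₁: ẑ×o_n = [-0.0046, 1.2865, 0.0000], ω = ẑ
J2: z=[-0.2756, -0.9613, 0.0000] o=[0.7017, -0.2012, 0.1600] → [0.4651, -0.1334, 0.5054, -0.2756, -0.9613, 0.0000]
J3: z=[0.9519, -0.2730, 0.1392] o=[0.7472, -0.2143, -0.1767] → [0.0097, 0.2151, 0.3555, 0.9519, -0.2730, 0.1392]
J4: z=[0.9519, -0.2730, 0.1392] o=[0.8492, -0.1195, -0.6881] → [-0.1167, -0.2859, 0.2375, 0.9519, -0.2730, 0.1392]
J5: z=[-0.2996, -0.7339, 0.6097] o=[0.8164, -0.4367, -1.0861] → [-0.8284, 0.5149, 0.2128, -0.2996, -0.7339, 0.6097]
J6: z=[-0.2996, -0.7339, 0.6097] o=[1.2124, -0.4606, -0.9202] → [-0.7213, 0.2238, -0.0850, -0.2996, -0.7339, 0.6097]
q̇ = J⁺·V = [0.3790, 0.4330, 0.9820, 0.1190, -0.4630, 0.6570]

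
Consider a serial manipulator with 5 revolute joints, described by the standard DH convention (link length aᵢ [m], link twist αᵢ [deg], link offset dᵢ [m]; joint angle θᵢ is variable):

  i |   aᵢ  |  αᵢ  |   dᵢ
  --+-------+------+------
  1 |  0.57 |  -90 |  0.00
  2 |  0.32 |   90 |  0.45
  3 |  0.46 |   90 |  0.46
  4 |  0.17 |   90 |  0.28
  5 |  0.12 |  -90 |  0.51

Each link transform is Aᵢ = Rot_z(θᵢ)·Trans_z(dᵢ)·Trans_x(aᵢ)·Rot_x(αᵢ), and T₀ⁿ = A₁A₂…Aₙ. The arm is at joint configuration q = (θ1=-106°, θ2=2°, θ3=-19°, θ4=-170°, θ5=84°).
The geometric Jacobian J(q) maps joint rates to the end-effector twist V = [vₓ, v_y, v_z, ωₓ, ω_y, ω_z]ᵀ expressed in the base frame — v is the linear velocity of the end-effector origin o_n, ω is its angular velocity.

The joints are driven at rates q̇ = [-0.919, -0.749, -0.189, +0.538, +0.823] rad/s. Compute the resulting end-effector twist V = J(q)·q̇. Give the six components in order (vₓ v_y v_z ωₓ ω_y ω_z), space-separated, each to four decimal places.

o_n = [-0.2587, -0.9385, 0.9170]
J₁: ẑ×o_n = [0.9385, -0.2587, 0.0000], ω = ẑ
J2: z=[0.9613, -0.2756, 0.0000] o=[-0.1571, -0.5479, 0.0000] → [-0.2528, -0.8815, -0.4035, 0.9613, -0.2756, 0.0000]
J3: z=[-0.0096, -0.0335, 0.9994] o=[0.1873, -0.9794, -0.0112] → [-0.0720, -0.4368, -0.0154, -0.0096, -0.0335, 0.9994]
J4: z=[-0.8192, 0.5734, 0.0114] o=[-0.0809, -1.3714, 0.4334] → [0.2724, 0.3942, -0.2526, -0.8192, 0.5734, 0.0114]
J5: z=[0.0901, 0.1091, 0.9899] o=[-0.2140, -1.0728, 0.4126] → [-0.0779, -0.0897, 0.0170, 0.0901, 0.1091, 0.9899]
V = J·q̇ = [-0.5771, 1.1188, 0.1831, -1.0847, 0.6111, -0.2871]

-0.5771 1.1188 0.1831 -1.0847 0.6111 -0.2871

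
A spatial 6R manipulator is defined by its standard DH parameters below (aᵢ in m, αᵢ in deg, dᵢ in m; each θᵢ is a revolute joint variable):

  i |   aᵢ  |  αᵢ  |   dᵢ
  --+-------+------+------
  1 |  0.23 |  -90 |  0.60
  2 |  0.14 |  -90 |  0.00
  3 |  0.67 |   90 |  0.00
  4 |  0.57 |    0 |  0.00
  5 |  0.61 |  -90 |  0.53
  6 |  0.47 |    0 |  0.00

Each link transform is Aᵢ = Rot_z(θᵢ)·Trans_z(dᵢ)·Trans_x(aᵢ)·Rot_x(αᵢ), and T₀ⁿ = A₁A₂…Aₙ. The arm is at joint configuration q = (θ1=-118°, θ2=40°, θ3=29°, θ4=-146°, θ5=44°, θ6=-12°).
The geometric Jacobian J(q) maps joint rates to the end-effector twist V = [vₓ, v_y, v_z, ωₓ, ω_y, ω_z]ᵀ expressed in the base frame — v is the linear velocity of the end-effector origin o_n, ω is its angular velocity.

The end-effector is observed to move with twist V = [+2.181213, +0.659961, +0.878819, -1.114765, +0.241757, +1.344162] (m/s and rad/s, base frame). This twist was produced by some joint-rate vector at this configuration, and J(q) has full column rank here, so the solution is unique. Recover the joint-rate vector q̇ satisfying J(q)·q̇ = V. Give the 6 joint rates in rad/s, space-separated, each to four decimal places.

0.8380 -0.2410 -0.5150 -0.0340 -0.7580 0.3460

o_n = [-0.1764, -1.5270, 1.3741]
J₁: ẑ×o_n = [1.5270, -0.1764, 0.0000], ω = ẑ
J2: z=[0.8829, -0.4695, 0.0000] o=[-0.1080, -0.2031, 0.6000] → [-0.3634, -0.6835, -1.2011, 0.8829, -0.4695, 0.0000]
J3: z=[0.3018, 0.5675, -0.7660] o=[-0.1583, -0.2978, 0.5100] → [-0.4512, -0.2469, -0.3607, 0.3018, 0.5675, -0.7660]
J4: z=[0.5979, -0.7385, -0.3116] o=[-0.6559, -0.5416, 0.1333] → [-1.2234, -0.8913, -0.2351, 0.5979, -0.7385, -0.3116]
J5: z=[0.5979, -0.7385, -0.3116] o=[-0.4011, -0.5505, 0.6432] → [-0.8441, -0.5071, -0.4179, 0.5979, -0.7385, -0.3116]
J6: z=[-0.7891, -0.4740, -0.3906] o=[-0.1701, -1.2344, 1.0064] → [-0.2886, 0.2927, 0.2279, -0.7891, -0.4740, -0.3906]
q̇ = J⁺·V = [0.8380, -0.2410, -0.5150, -0.0340, -0.7580, 0.3460]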